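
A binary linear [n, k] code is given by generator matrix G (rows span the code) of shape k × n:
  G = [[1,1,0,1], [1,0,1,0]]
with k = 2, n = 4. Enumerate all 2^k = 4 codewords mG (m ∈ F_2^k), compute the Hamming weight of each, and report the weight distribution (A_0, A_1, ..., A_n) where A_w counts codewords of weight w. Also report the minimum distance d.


Weight distribution: A_0 = 1, A_2 = 1, A_3 = 2. Minimum distance d = 2.

Enumerate all 2^2 = 4 messages m ∈ F_2^2.
For each, compute codeword c = mG in F_2^4, then tally its weight.
  m = 00 → c = 0000, weight = 0.
  m = 10 → c = 1101, weight = 3.
  m = 01 → c = 1010, weight = 2.
  m = 11 → c = 0111, weight = 3.
Tally weights:
  weight 0: 1 codewords.
  weight 2: 1 codewords.
  weight 3: 2 codewords.
Minimum distance d = smallest w > 0 with A_w > 0 = 2.
Sanity: Σ A_w = 4 = 2^2 = 4 ✓.


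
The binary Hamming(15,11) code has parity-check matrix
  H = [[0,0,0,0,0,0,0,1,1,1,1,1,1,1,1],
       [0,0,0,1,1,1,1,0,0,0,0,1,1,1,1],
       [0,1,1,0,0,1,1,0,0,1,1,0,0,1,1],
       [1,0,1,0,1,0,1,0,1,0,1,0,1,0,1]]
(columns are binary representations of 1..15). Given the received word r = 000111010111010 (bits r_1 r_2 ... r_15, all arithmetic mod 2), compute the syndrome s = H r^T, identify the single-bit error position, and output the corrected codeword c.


s = (1, 1, 0, 0)^T, error position = 12, corrected codeword c = 000111010110010

Compute s = H r^T mod 2 one row at a time:
  s_1 = 1 + 0 + 1 + 1 + 1 + 0 + 1 + 0 = 5 ≡ 1 (mod 2).
  s_2 = 1 + 1 + 1 + 0 + 1 + 0 + 1 + 0 = 5 ≡ 1 (mod 2).
  s_3 = 0 + 0 + 1 + 0 + 1 + 1 + 1 + 0 = 4 ≡ 0 (mod 2).
  s_4 = 0 + 0 + 1 + 0 + 0 + 1 + 0 + 0 = 2 ≡ 0 (mod 2).
s = (1, 1, 0, 0)^T — this equals column 12 of H (binary 1100), so error is at position 12.
Correct: flip bit 12 of r = 000111010111010 to get c = 000111010110010.


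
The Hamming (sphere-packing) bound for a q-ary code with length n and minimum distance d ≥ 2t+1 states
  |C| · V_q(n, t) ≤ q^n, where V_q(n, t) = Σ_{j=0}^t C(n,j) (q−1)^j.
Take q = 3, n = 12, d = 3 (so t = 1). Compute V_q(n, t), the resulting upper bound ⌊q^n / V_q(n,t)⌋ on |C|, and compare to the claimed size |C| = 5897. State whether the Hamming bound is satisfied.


V_q(n, t) = 25, q^n = 531441, Hamming bound = 21257, |C| = 5897 ≤ bound (satisfied).

Step 1: Compute V_q(n, t) = Σ_{j=0}^1 C(n, j) (q−1)^j.
  j = 0: C(12,0)·(2)^0 = 1·1 = 1.
  j = 1: C(12,1)·(2)^1 = 12·2 = 24.
  V_q(n, t) = 1 + 24 = 25.
Step 2: q^n = 3^12 = 531441.
Step 3: Hamming bound ⌊q^n / V_q(n,t)⌋ = ⌊531441/25⌋ = 21257.
Step 4: Compare |C| = 5897 to 21257: satisfied.
The claimed |C| lies below the Hamming bound.


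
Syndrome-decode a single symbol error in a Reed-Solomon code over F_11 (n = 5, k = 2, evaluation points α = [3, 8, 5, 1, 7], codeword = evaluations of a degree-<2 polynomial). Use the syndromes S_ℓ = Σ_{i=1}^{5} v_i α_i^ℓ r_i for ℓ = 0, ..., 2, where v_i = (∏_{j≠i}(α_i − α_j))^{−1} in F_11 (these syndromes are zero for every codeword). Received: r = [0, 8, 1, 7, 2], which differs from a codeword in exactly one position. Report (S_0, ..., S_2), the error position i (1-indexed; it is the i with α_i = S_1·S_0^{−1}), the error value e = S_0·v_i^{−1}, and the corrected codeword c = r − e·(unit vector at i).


S = (5, 5, 5), error at position 4, error magnitude e = 8, c = [0, 8, 1, 10, 2].

Step 1: column multipliers v_i = (∏_{j≠i}(α_i − α_j))^{−1} mod 11.
  i = 1 (α = 3): (3−8)(3−5)(3−1)(3−7) = (−5)·(−2)·2·(−4) = −80 ≡ 8, so v_1 = 8^{−1} = 7 (mod 11).
  i = 2 (α = 8): (8−3)(8−5)(8−1)(8−7) = 5·3·7·1 = 105 ≡ 6, so v_2 = 6^{−1} = 2 (mod 11).
  i = 3 (α = 5): (5−3)(5−8)(5−1)(5−7) = 2·(−3)·4·(−2) = 48 ≡ 4, so v_3 = 4^{−1} = 3 (mod 11).
  i = 4 (α = 1): (1−3)(1−8)(1−5)(1−7) = (−2)·(−7)·(−4)·(−6) = 336 ≡ 6, so v_4 = 6^{−1} = 2 (mod 11).
  i = 5 (α = 7): (7−3)(7−8)(7−5)(7−1) = 4·(−1)·2·6 = −48 ≡ 7, so v_5 = 7^{−1} = 8 (mod 11).
  v = [7, 2, 3, 2, 8].
Step 2: syndromes of r = [0, 8, 1, 7, 2] (all sums mod 11).
  S_0 = Σ v_i r_i = 7·0 + 2·8 + 3·1 + 2·7 + 8·2 = 49 ≡ 5.
  S_1 = Σ v_i α_i r_i = 7·3·0 + 2·8·8 + 3·5·1 + 2·1·7 + 8·7·2 = 269 ≡ 5.
  α_i^2 mod 11 = [9, 9, 3, 1, 5].
  S_2 = Σ v_i α_i^2 r_i = 7·9·0 + 2·9·8 + 3·3·1 + 2·1·7 + 8·5·2 = 247 ≡ 5.
  S = (5, 5, 5) ≠ 0, so r is not a codeword (an error is present).
Step 3: locate the error. For a single error e at position i, S_ℓ = v_i·e·α_i^ℓ, so α_err = S_1/S_0.
  S_0^{−1} = 5^{−1} = 9 (mod 11), so α_err = 5·9 = 45 ≡ 1 = α_4. Error position i = 4.
  Consistency check: S_2/S_1 = 5·9 = 45 ≡ 1 = α_err ✓ (single-error assumption holds).
Step 4: error magnitude e = S_0/v_4 = S_0·∏_{j≠4}(α_4 − α_j) = 5·6 = 30 ≡ 8 (mod 11).
Step 5: correct position 4: c_4 = r_4 − e = 7 − 8 ≡ 10 (mod 11). Hence c = [0, 8, 1, 10, 2].
  Check: interpolating c through the α_i gives m(x) = 4 + 6·x (degree < 2) with m(α_i) = c_i for every i, so c is indeed a codeword.


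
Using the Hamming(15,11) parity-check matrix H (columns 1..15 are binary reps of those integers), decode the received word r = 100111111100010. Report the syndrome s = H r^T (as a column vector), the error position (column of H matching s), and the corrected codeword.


s = (0, 1, 0, 0)^T, error position = 4, corrected codeword c = 100011111100010

Compute s = H r^T mod 2 one row at a time:
  s_1 = 1 + 1 + 1 + 0 + 0 + 0 + 1 + 0 = 4 ≡ 0 (mod 2).
  s_2 = 1 + 1 + 1 + 1 + 0 + 0 + 1 + 0 = 5 ≡ 1 (mod 2).
  s_3 = 0 + 0 + 1 + 1 + 1 + 0 + 1 + 0 = 4 ≡ 0 (mod 2).
  s_4 = 1 + 0 + 1 + 1 + 1 + 0 + 0 + 0 = 4 ≡ 0 (mod 2).
s = (0, 1, 0, 0)^T — this equals column 4 of H (binary 0100), so error is at position 4.
Correct: flip bit 4 of r = 100111111100010 to get c = 100011111100010.


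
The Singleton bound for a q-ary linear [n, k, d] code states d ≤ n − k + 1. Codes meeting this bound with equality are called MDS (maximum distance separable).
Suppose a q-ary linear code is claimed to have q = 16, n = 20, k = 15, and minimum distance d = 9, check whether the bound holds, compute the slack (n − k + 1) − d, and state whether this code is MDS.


Singleton RHS = n − k + 1 = 6, slack = -3, bound violated (no such code; not MDS).

Singleton bound: d ≤ n − k + 1.
Here n = 20, k = 15, so n − k + 1 = 6.
Given d = 9, check d ≤ 6: NO.
Slack = (n − k + 1) − d = -3.
The slack is negative: d = 9 exceeds n − k + 1 = 6 by 3, so the Singleton bound is violated and no linear [20, 15, 9]_16 code can exist. In particular it is not MDS (MDS requires d = n − k + 1 exactly).
Description: the claimed parameters are [20, 15, 9]_16; such a code would be impossible (violates the Singleton bound).


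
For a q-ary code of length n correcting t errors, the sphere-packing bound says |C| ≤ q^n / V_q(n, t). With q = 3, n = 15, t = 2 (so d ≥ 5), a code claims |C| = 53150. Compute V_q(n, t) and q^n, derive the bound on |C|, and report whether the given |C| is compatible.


V_q(n, t) = 451, q^n = 14348907, Hamming bound = 31815, |C| = 53150 > bound (violated).

Step 1: Compute V_q(n, t) = Σ_{j=0}^2 C(n, j) (q−1)^j.
  j = 0: C(15,0)·(2)^0 = 1·1 = 1.
  j = 1: C(15,1)·(2)^1 = 15·2 = 30.
  j = 2: C(15,2)·(2)^2 = 105·4 = 420.
  V_q(n, t) = 1 + 30 + 420 = 451.
Step 2: q^n = 3^15 = 14348907.
Step 3: Hamming bound ⌊q^n / V_q(n,t)⌋ = ⌊14348907/451⌋ = 31815.
Step 4: Compare |C| = 53150 to 31815: violated.
The claimed |C| lies above the Hamming bound, so no 3-ary code of length 15 with d ≥ 5 can have 53150 codewords.


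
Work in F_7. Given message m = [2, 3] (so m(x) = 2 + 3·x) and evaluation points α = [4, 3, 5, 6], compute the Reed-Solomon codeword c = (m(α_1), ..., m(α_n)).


c = [0, 4, 3, 6]

Message polynomial: m(x) = 2 + 3·x (mod 7).
For each evaluation point α_i, compute m(α_i) mod 7:
  α_1 = 4: Horner steps 3 → 0, so m(4) = 0.
  α_2 = 3: Horner steps 3 → 4, so m(3) = 4.
  α_3 = 5: Horner steps 3 → 3, so m(5) = 3.
  α_4 = 6: Horner steps 3 → 6, so m(6) = 6.
Codeword c = [0, 4, 3, 6] ∈ F_7^4.


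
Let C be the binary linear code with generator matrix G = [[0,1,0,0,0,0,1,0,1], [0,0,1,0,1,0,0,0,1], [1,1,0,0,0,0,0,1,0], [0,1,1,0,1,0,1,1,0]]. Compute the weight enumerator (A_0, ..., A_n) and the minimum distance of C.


Weight distribution: A_0 = 1, A_1 = 1, A_2 = 1, A_3 = 4, A_4 = 5, A_5 = 3, A_6 = 1. Minimum distance d = 1.

Enumerate all 2^4 = 16 messages m ∈ F_2^4.
For each, compute codeword c = mG in F_2^9, then tally its weight.
  m = 0000 → c = 000000000, weight = 0.
  m = 1000 → c = 010000101, weight = 3.
  m = 0100 → c = 001010001, weight = 3.
  m = 1100 → c = 011010100, weight = 4.
  m = 0010 → c = 110000010, weight = 3.
  m = 1010 → c = 100000111, weight = 4.
  m = 0110 → c = 111010011, weight = 6.
  m = 1110 → c = 101010110, weight = 5.
  m = 0001 → c = 011010110, weight = 5.
  m = 1001 → c = 001010011, weight = 4.
  m = 0101 → c = 010000111, weight = 4.
  m = 1101 → c = 000000010, weight = 1.
  m = 0011 → c = 101010100, weight = 4.
  m = 1011 → c = 111010001, weight = 5.
  m = 0111 → c = 100000101, weight = 3.
  m = 1111 → c = 110000000, weight = 2.
Tally weights:
  weight 0: 1 codewords.
  weight 1: 1 codewords.
  weight 2: 1 codewords.
  weight 3: 4 codewords.
  weight 4: 5 codewords.
  weight 5: 3 codewords.
  weight 6: 1 codewords.
Minimum distance d = smallest w > 0 with A_w > 0 = 1.
Sanity: Σ A_w = 16 = 2^4 = 16 ✓.


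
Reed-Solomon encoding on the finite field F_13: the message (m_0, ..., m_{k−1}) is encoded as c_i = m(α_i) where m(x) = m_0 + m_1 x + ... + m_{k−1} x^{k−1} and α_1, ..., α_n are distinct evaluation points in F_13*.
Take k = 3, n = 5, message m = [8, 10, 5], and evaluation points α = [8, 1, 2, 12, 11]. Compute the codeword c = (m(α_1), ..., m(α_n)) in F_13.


c = [5, 10, 9, 3, 8]

Message polynomial: m(x) = 8 + 10·x + 5·x^2 (mod 13).
For each evaluation point α_i, compute m(α_i) mod 13:
  α_1 = 8: Horner steps 5 → 11 → 5, so m(8) = 5.
  α_2 = 1: Horner steps 5 → 2 → 10, so m(1) = 10.
  α_3 = 2: Horner steps 5 → 7 → 9, so m(2) = 9.
  α_4 = 12: Horner steps 5 → 5 → 3, so m(12) = 3.
  α_5 = 11: Horner steps 5 → 0 → 8, so m(11) = 8.
Codeword c = [5, 10, 9, 3, 8] ∈ F_13^5.


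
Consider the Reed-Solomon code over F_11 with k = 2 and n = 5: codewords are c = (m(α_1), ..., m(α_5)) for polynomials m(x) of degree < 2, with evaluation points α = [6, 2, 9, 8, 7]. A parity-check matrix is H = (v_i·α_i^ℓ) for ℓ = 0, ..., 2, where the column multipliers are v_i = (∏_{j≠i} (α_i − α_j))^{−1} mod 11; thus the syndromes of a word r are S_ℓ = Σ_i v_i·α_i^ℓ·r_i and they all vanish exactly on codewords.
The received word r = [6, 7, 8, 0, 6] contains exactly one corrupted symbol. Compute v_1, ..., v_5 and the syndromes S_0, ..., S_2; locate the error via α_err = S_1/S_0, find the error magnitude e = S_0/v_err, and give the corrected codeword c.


S = (8, 1, 7), error at position 5, error magnitude e = 3, c = [6, 7, 8, 0, 3].

Step 1: column multipliers v_i = (∏_{j≠i}(α_i − α_j))^{−1} mod 11.
  i = 1 (α = 6): (6−2)(6−9)(6−8)(6−7) = 4·(−3)·(−2)·(−1) = −24 ≡ 9, so v_1 = 9^{−1} = 5 (mod 11).
  i = 2 (α = 2): (2−6)(2−9)(2−8)(2−7) = (−4)·(−7)·(−6)·(−5) = 840 ≡ 4, so v_2 = 4^{−1} = 3 (mod 11).
  i = 3 (α = 9): (9−6)(9−2)(9−8)(9−7) = 3·7·1·2 = 42 ≡ 9, so v_3 = 9^{−1} = 5 (mod 11).
  i = 4 (α = 8): (8−6)(8−2)(8−9)(8−7) = 2·6·(−1)·1 = −12 ≡ 10, so v_4 = 10^{−1} = 10 (mod 11).
  i = 5 (α = 7): (7−6)(7−2)(7−9)(7−8) = 1·5·(−2)·(−1) = 10 ≡ 10, so v_5 = 10^{−1} = 10 (mod 11).
  v = [5, 3, 5, 10, 10].
Step 2: syndromes of r = [6, 7, 8, 0, 6] (all sums mod 11).
  S_0 = Σ v_i r_i = 5·6 + 3·7 + 5·8 + 10·0 + 10·6 = 151 ≡ 8.
  S_1 = Σ v_i α_i r_i = 5·6·6 + 3·2·7 + 5·9·8 + 10·8·0 + 10·7·6 = 1002 ≡ 1.
  α_i^2 mod 11 = [3, 4, 4, 9, 5].
  S_2 = Σ v_i α_i^2 r_i = 5·3·6 + 3·4·7 + 5·4·8 + 10·9·0 + 10·5·6 = 634 ≡ 7.
  S = (8, 1, 7) ≠ 0, so r is not a codeword (an error is present).
Step 3: locate the error. For a single error e at position i, S_ℓ = v_i·e·α_i^ℓ, so α_err = S_1/S_0.
  S_0^{−1} = 8^{−1} = 7 (mod 11), so α_err = 1·7 = 7 ≡ 7 = α_5. Error position i = 5.
  Consistency check: S_2/S_1 = 7·1 = 7 ≡ 7 = α_err ✓ (single-error assumption holds).
Step 4: error magnitude e = S_0/v_5 = S_0·∏_{j≠5}(α_5 − α_j) = 8·10 = 80 ≡ 3 (mod 11).
Step 5: correct position 5: c_5 = r_5 − e = 6 − 3 ≡ 3 (mod 11). Hence c = [6, 7, 8, 0, 3].
  Check: interpolating c through the α_i gives m(x) = 2 + 8·x (degree < 2) with m(α_i) = c_i for every i, so c is indeed a codeword.


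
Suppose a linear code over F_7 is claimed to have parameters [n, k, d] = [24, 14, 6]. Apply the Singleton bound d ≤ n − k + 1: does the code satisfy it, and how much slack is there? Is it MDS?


Singleton RHS = n − k + 1 = 11, slack = 5, bound satisfied, not MDS.

Singleton bound: d ≤ n − k + 1.
Here n = 24, k = 14, so n − k + 1 = 11.
Given d = 6, check d ≤ 11: YES.
Slack = (n − k + 1) − d = 5.
The code is NOT MDS (slack = 5 > 0).
Description: the claimed parameters are [24, 14, 6]_7; such a code would be non-MDS.


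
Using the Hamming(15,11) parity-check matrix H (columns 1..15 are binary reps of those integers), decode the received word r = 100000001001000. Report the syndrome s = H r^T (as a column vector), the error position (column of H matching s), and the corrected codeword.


s = (0, 1, 0, 0)^T, error position = 4, corrected codeword c = 100100001001000

Compute s = H r^T mod 2 one row at a time:
  s_1 = 0 + 1 + 0 + 0 + 1 + 0 + 0 + 0 = 2 ≡ 0 (mod 2).
  s_2 = 0 + 0 + 0 + 0 + 1 + 0 + 0 + 0 = 1 ≡ 1 (mod 2).
  s_3 = 0 + 0 + 0 + 0 + 0 + 0 + 0 + 0 = 0 ≡ 0 (mod 2).
  s_4 = 1 + 0 + 0 + 0 + 1 + 0 + 0 + 0 = 2 ≡ 0 (mod 2).
s = (0, 1, 0, 0)^T — this equals column 4 of H (binary 0100), so error is at position 4.
Correct: flip bit 4 of r = 100000001001000 to get c = 100100001001000.


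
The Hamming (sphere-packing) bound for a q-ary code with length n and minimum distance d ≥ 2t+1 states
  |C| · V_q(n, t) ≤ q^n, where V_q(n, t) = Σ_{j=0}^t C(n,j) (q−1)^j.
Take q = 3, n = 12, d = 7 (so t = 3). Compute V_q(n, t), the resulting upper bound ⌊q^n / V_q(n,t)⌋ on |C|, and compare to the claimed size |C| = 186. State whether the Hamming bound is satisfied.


V_q(n, t) = 2049, q^n = 531441, Hamming bound = 259, |C| = 186 ≤ bound (satisfied).

Step 1: Compute V_q(n, t) = Σ_{j=0}^3 C(n, j) (q−1)^j.
  j = 0: C(12,0)·(2)^0 = 1·1 = 1.
  j = 1: C(12,1)·(2)^1 = 12·2 = 24.
  j = 2: C(12,2)·(2)^2 = 66·4 = 264.
  j = 3: C(12,3)·(2)^3 = 220·8 = 1760.
  V_q(n, t) = 1 + 24 + 264 + 1760 = 2049.
Step 2: q^n = 3^12 = 531441.
Step 3: Hamming bound ⌊q^n / V_q(n,t)⌋ = ⌊531441/2049⌋ = 259.
Step 4: Compare |C| = 186 to 259: satisfied.
The claimed |C| lies below the Hamming bound.


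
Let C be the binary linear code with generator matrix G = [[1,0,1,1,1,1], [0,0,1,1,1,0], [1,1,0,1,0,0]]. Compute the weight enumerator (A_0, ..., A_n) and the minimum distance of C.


Weight distribution: A_0 = 1, A_2 = 1, A_3 = 3, A_4 = 2, A_5 = 1. Minimum distance d = 2.

Enumerate all 2^3 = 8 messages m ∈ F_2^3.
For each, compute codeword c = mG in F_2^6, then tally its weight.
  m = 000 → c = 000000, weight = 0.
  m = 100 → c = 101111, weight = 5.
  m = 010 → c = 001110, weight = 3.
  m = 110 → c = 100001, weight = 2.
  m = 001 → c = 110100, weight = 3.
  m = 101 → c = 011011, weight = 4.
  m = 011 → c = 111010, weight = 4.
  m = 111 → c = 010101, weight = 3.
Tally weights:
  weight 0: 1 codewords.
  weight 2: 1 codewords.
  weight 3: 3 codewords.
  weight 4: 2 codewords.
  weight 5: 1 codewords.
Minimum distance d = smallest w > 0 with A_w > 0 = 2.
Sanity: Σ A_w = 8 = 2^3 = 8 ✓.


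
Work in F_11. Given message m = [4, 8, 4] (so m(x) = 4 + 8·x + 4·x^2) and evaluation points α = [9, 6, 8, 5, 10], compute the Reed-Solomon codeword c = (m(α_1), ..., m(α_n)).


c = [4, 9, 5, 1, 0]

Message polynomial: m(x) = 4 + 8·x + 4·x^2 (mod 11).
For each evaluation point α_i, compute m(α_i) mod 11:
  α_1 = 9: Horner steps 4 → 0 → 4, so m(9) = 4.
  α_2 = 6: Horner steps 4 → 10 → 9, so m(6) = 9.
  α_3 = 8: Horner steps 4 → 7 → 5, so m(8) = 5.
  α_4 = 5: Horner steps 4 → 6 → 1, so m(5) = 1.
  α_5 = 10: Horner steps 4 → 4 → 0, so m(10) = 0.
Codeword c = [4, 9, 5, 1, 0] ∈ F_11^5.


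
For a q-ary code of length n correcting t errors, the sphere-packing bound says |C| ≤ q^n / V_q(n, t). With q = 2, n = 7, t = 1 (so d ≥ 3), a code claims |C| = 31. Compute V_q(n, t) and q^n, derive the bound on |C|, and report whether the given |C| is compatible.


V_q(n, t) = 8, q^n = 128, Hamming bound = 16, |C| = 31 > bound (violated).

Step 1: Compute V_q(n, t) = Σ_{j=0}^1 C(n, j) (q−1)^j.
  j = 0: C(7,0)·(1)^0 = 1·1 = 1.
  j = 1: C(7,1)·(1)^1 = 7·1 = 7.
  V_q(n, t) = 1 + 7 = 8.
Step 2: q^n = 2^7 = 128.
Step 3: Hamming bound ⌊q^n / V_q(n,t)⌋ = ⌊128/8⌋ = 16.
Step 4: Compare |C| = 31 to 16: violated.
The claimed |C| lies above the Hamming bound, so no 2-ary code of length 7 with d ≥ 3 can have 31 codewords.


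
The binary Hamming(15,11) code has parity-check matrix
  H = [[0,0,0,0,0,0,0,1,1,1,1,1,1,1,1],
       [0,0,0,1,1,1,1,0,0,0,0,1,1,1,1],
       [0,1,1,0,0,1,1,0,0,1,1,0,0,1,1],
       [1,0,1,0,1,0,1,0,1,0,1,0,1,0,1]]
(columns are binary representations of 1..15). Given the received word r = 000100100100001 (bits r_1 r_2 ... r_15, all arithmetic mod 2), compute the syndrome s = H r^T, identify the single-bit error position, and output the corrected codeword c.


s = (0, 1, 1, 0)^T, error position = 6, corrected codeword c = 000101100100001

Compute s = H r^T mod 2 one row at a time:
  s_1 = 0 + 0 + 1 + 0 + 0 + 0 + 0 + 1 = 2 ≡ 0 (mod 2).
  s_2 = 1 + 0 + 0 + 1 + 0 + 0 + 0 + 1 = 3 ≡ 1 (mod 2).
  s_3 = 0 + 0 + 0 + 1 + 1 + 0 + 0 + 1 = 3 ≡ 1 (mod 2).
  s_4 = 0 + 0 + 0 + 1 + 0 + 0 + 0 + 1 = 2 ≡ 0 (mod 2).
s = (0, 1, 1, 0)^T — this equals column 6 of H (binary 0110), so error is at position 6.
Correct: flip bit 6 of r = 000100100100001 to get c = 000101100100001.


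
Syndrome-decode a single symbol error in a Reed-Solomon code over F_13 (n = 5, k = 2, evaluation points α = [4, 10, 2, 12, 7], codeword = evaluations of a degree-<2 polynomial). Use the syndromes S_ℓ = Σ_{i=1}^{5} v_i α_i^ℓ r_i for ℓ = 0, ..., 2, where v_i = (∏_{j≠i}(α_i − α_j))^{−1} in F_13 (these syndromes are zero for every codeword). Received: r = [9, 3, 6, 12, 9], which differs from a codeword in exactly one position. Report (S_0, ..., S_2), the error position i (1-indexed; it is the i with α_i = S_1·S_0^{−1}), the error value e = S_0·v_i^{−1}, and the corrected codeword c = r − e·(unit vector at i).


S = (3, 12, 9), error at position 1, error magnitude e = 7, c = [2, 3, 6, 12, 9].

Step 1: column multipliers v_i = (∏_{j≠i}(α_i − α_j))^{−1} mod 13.
  i = 1 (α = 4): (4−10)(4−2)(4−12)(4−7) = (−6)·2·(−8)·(−3) = −288 ≡ 11, so v_1 = 11^{−1} = 6 (mod 13).
  i = 2 (α = 10): (10−4)(10−2)(10−12)(10−7) = 6·8·(−2)·3 = −288 ≡ 11, so v_2 = 11^{−1} = 6 (mod 13).
  i = 3 (α = 2): (2−4)(2−10)(2−12)(2−7) = (−2)·(−8)·(−10)·(−5) = 800 ≡ 7, so v_3 = 7^{−1} = 2 (mod 13).
  i = 4 (α = 12): (12−4)(12−10)(12−2)(12−7) = 8·2·10·5 = 800 ≡ 7, so v_4 = 7^{−1} = 2 (mod 13).
  i = 5 (α = 7): (7−4)(7−10)(7−2)(7−12) = 3·(−3)·5·(−5) = 225 ≡ 4, so v_5 = 4^{−1} = 10 (mod 13).
  v = [6, 6, 2, 2, 10].
Step 2: syndromes of r = [9, 3, 6, 12, 9] (all sums mod 13).
  S_0 = Σ v_i r_i = 6·9 + 6·3 + 2·6 + 2·12 + 10·9 = 198 ≡ 3.
  S_1 = Σ v_i α_i r_i = 6·4·9 + 6·10·3 + 2·2·6 + 2·12·12 + 10·7·9 = 1338 ≡ 12.
  α_i^2 mod 13 = [3, 9, 4, 1, 10].
  S_2 = Σ v_i α_i^2 r_i = 6·3·9 + 6·9·3 + 2·4·6 + 2·1·12 + 10·10·9 = 1296 ≡ 9.
  S = (3, 12, 9) ≠ 0, so r is not a codeword (an error is present).
Step 3: locate the error. For a single error e at position i, S_ℓ = v_i·e·α_i^ℓ, so α_err = S_1/S_0.
  S_0^{−1} = 3^{−1} = 9 (mod 13), so α_err = 12·9 = 108 ≡ 4 = α_1. Error position i = 1.
  Consistency check: S_2/S_1 = 9·12 = 108 ≡ 4 = α_err ✓ (single-error assumption holds).
Step 4: error magnitude e = S_0/v_1 = S_0·∏_{j≠1}(α_1 − α_j) = 3·11 = 33 ≡ 7 (mod 13).
Step 5: correct position 1: c_1 = r_1 − e = 9 − 7 ≡ 2 (mod 13). Hence c = [2, 3, 6, 12, 9].
  Check: interpolating c through the α_i gives m(x) = 10 + 11·x (degree < 2) with m(α_i) = c_i for every i, so c is indeed a codeword.


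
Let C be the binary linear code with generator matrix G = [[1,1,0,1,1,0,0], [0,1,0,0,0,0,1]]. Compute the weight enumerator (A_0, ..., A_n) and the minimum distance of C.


Weight distribution: A_0 = 1, A_2 = 1, A_4 = 2. Minimum distance d = 2.

Enumerate all 2^2 = 4 messages m ∈ F_2^2.
For each, compute codeword c = mG in F_2^7, then tally its weight.
  m = 00 → c = 0000000, weight = 0.
  m = 10 → c = 1101100, weight = 4.
  m = 01 → c = 0100001, weight = 2.
  m = 11 → c = 1001101, weight = 4.
Tally weights:
  weight 0: 1 codewords.
  weight 2: 1 codewords.
  weight 4: 2 codewords.
Minimum distance d = smallest w > 0 with A_w > 0 = 2.
Sanity: Σ A_w = 4 = 2^2 = 4 ✓.


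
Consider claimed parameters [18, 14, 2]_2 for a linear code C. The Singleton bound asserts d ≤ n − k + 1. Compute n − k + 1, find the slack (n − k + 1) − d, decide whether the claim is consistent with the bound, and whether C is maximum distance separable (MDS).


Singleton RHS = n − k + 1 = 5, slack = 3, bound satisfied, not MDS.

Singleton bound: d ≤ n − k + 1.
Here n = 18, k = 14, so n − k + 1 = 5.
Given d = 2, check d ≤ 5: YES.
Slack = (n − k + 1) − d = 3.
The code is NOT MDS (slack = 3 > 0).
Description: the claimed parameters are [18, 14, 2]_2; such a code would be non-MDS.


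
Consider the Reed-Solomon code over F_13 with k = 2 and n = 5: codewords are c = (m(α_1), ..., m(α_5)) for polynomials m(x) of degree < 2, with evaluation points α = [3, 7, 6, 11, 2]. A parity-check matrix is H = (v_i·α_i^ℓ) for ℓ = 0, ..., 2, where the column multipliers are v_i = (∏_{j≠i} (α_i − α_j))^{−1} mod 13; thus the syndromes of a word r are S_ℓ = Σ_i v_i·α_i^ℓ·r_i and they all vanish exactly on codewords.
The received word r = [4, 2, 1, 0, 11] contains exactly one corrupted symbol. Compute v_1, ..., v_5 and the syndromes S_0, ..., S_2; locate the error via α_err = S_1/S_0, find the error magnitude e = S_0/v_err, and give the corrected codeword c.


S = (12, 7, 3), error at position 3, error magnitude e = 5, c = [4, 2, 9, 0, 11].

Step 1: column multipliers v_i = (∏_{j≠i}(α_i − α_j))^{−1} mod 13.
  i = 1 (α = 3): (3−7)(3−6)(3−11)(3−2) = (−4)·(−3)·(−8)·1 = −96 ≡ 8, so v_1 = 8^{−1} = 5 (mod 13).
  i = 2 (α = 7): (7−3)(7−6)(7−11)(7−2) = 4·1·(−4)·5 = −80 ≡ 11, so v_2 = 11^{−1} = 6 (mod 13).
  i = 3 (α = 6): (6−3)(6−7)(6−11)(6−2) = 3·(−1)·(−5)·4 = 60 ≡ 8, so v_3 = 8^{−1} = 5 (mod 13).
  i = 4 (α = 11): (11−3)(11−7)(11−6)(11−2) = 8·4·5·9 = 1440 ≡ 10, so v_4 = 10^{−1} = 4 (mod 13).
  i = 5 (α = 2): (2−3)(2−7)(2−6)(2−11) = (−1)·(−5)·(−4)·(−9) = 180 ≡ 11, so v_5 = 11^{−1} = 6 (mod 13).
  v = [5, 6, 5, 4, 6].
Step 2: syndromes of r = [4, 2, 1, 0, 11] (all sums mod 13).
  S_0 = Σ v_i r_i = 5·4 + 6·2 + 5·1 + 4·0 + 6·11 = 103 ≡ 12.
  S_1 = Σ v_i α_i r_i = 5·3·4 + 6·7·2 + 5·6·1 + 4·11·0 + 6·2·11 = 306 ≡ 7.
  α_i^2 mod 13 = [9, 10, 10, 4, 4].
  S_2 = Σ v_i α_i^2 r_i = 5·9·4 + 6·10·2 + 5·10·1 + 4·4·0 + 6·4·11 = 614 ≡ 3.
  S = (12, 7, 3) ≠ 0, so r is not a codeword (an error is present).
Step 3: locate the error. For a single error e at position i, S_ℓ = v_i·e·α_i^ℓ, so α_err = S_1/S_0.
  S_0^{−1} = 12^{−1} = 12 (mod 13), so α_err = 7·12 = 84 ≡ 6 = α_3. Error position i = 3.
  Consistency check: S_2/S_1 = 3·2 = 6 ≡ 6 = α_err ✓ (single-error assumption holds).
Step 4: error magnitude e = S_0/v_3 = S_0·∏_{j≠3}(α_3 − α_j) = 12·8 = 96 ≡ 5 (mod 13).
Step 5: correct position 3: c_3 = r_3 − e = 1 − 5 ≡ 9 (mod 13). Hence c = [4, 2, 9, 0, 11].
  Check: interpolating c through the α_i gives m(x) = 12 + 6·x (degree < 2) with m(α_i) = c_i for every i, so c is indeed a codeword.


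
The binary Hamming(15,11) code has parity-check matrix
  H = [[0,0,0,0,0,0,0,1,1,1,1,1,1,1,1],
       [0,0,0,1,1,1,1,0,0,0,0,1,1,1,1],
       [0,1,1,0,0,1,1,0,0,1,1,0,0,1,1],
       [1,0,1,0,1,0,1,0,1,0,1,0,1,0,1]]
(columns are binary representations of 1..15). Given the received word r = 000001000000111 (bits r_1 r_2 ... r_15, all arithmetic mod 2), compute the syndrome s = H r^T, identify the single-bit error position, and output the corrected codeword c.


s = (1, 0, 1, 0)^T, error position = 10, corrected codeword c = 000001000100111

Compute s = H r^T mod 2 one row at a time:
  s_1 = 0 + 0 + 0 + 0 + 0 + 1 + 1 + 1 = 3 ≡ 1 (mod 2).
  s_2 = 0 + 0 + 1 + 0 + 0 + 1 + 1 + 1 = 4 ≡ 0 (mod 2).
  s_3 = 0 + 0 + 1 + 0 + 0 + 0 + 1 + 1 = 3 ≡ 1 (mod 2).
  s_4 = 0 + 0 + 0 + 0 + 0 + 0 + 1 + 1 = 2 ≡ 0 (mod 2).
s = (1, 0, 1, 0)^T — this equals column 10 of H (binary 1010), so error is at position 10.
Correct: flip bit 10 of r = 000001000000111 to get c = 000001000100111.


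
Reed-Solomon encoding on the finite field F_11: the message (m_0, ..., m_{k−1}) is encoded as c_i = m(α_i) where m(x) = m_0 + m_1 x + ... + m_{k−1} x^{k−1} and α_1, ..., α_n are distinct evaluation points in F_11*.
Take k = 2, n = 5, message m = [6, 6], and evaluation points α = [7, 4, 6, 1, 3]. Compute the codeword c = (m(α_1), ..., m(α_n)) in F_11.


c = [4, 8, 9, 1, 2]

Message polynomial: m(x) = 6 + 6·x (mod 11).
For each evaluation point α_i, compute m(α_i) mod 11:
  α_1 = 7: Horner steps 6 → 4, so m(7) = 4.
  α_2 = 4: Horner steps 6 → 8, so m(4) = 8.
  α_3 = 6: Horner steps 6 → 9, so m(6) = 9.
  α_4 = 1: Horner steps 6 → 1, so m(1) = 1.
  α_5 = 3: Horner steps 6 → 2, so m(3) = 2.
Codeword c = [4, 8, 9, 1, 2] ∈ F_11^5.


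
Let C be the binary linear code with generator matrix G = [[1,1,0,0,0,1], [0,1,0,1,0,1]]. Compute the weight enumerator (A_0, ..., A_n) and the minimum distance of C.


Weight distribution: A_0 = 1, A_2 = 1, A_3 = 2. Minimum distance d = 2.

Enumerate all 2^2 = 4 messages m ∈ F_2^2.
For each, compute codeword c = mG in F_2^6, then tally its weight.
  m = 00 → c = 000000, weight = 0.
  m = 10 → c = 110001, weight = 3.
  m = 01 → c = 010101, weight = 3.
  m = 11 → c = 100100, weight = 2.
Tally weights:
  weight 0: 1 codewords.
  weight 2: 1 codewords.
  weight 3: 2 codewords.
Minimum distance d = smallest w > 0 with A_w > 0 = 2.
Sanity: Σ A_w = 4 = 2^2 = 4 ✓.


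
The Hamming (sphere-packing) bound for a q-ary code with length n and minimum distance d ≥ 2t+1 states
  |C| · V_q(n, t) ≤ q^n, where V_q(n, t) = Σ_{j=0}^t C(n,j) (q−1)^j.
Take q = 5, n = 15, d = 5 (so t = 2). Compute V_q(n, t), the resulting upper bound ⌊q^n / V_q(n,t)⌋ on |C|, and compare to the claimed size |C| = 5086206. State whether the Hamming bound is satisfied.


V_q(n, t) = 1741, q^n = 30517578125, Hamming bound = 17528764, |C| = 5086206 ≤ bound (satisfied).

Step 1: Compute V_q(n, t) = Σ_{j=0}^2 C(n, j) (q−1)^j.
  j = 0: C(15,0)·(4)^0 = 1·1 = 1.
  j = 1: C(15,1)·(4)^1 = 15·4 = 60.
  j = 2: C(15,2)·(4)^2 = 105·16 = 1680.
  V_q(n, t) = 1 + 60 + 1680 = 1741.
Step 2: q^n = 5^15 = 30517578125.
Step 3: Hamming bound ⌊q^n / V_q(n,t)⌋ = ⌊30517578125/1741⌋ = 17528764.
Step 4: Compare |C| = 5086206 to 17528764: satisfied.
The claimed |C| lies below the Hamming bound.


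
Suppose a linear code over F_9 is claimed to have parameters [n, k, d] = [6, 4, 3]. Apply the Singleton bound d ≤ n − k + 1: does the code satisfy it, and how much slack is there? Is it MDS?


Singleton RHS = n − k + 1 = 3, slack = 0, bound satisfied, MDS.

Singleton bound: d ≤ n − k + 1.
Here n = 6, k = 4, so n − k + 1 = 3.
Given d = 3, check d ≤ 3: YES.
Slack = (n − k + 1) − d = 0.
The code is MDS (slack = 0).
Description: the claimed parameters are [6, 4, 3]_9; such a code would be MDS (meets Singleton bound).


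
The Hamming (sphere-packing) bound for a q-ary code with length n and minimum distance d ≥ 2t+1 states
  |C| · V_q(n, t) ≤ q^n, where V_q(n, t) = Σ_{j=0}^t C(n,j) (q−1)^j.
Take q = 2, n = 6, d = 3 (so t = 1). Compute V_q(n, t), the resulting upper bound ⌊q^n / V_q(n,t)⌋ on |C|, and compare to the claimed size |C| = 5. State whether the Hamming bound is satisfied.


V_q(n, t) = 7, q^n = 64, Hamming bound = 9, |C| = 5 ≤ bound (satisfied).

Step 1: Compute V_q(n, t) = Σ_{j=0}^1 C(n, j) (q−1)^j.
  j = 0: C(6,0)·(1)^0 = 1·1 = 1.
  j = 1: C(6,1)·(1)^1 = 6·1 = 6.
  V_q(n, t) = 1 + 6 = 7.
Step 2: q^n = 2^6 = 64.
Step 3: Hamming bound ⌊q^n / V_q(n,t)⌋ = ⌊64/7⌋ = 9.
Step 4: Compare |C| = 5 to 9: satisfied.
The claimed |C| lies below the Hamming bound.


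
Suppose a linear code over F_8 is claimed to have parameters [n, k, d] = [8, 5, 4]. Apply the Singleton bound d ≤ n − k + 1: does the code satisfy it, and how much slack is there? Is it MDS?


Singleton RHS = n − k + 1 = 4, slack = 0, bound satisfied, MDS.

Singleton bound: d ≤ n − k + 1.
Here n = 8, k = 5, so n − k + 1 = 4.
Given d = 4, check d ≤ 4: YES.
Slack = (n − k + 1) − d = 0.
The code is MDS (slack = 0).
Description: the claimed parameters are [8, 5, 4]_8; such a code would be MDS (meets Singleton bound).


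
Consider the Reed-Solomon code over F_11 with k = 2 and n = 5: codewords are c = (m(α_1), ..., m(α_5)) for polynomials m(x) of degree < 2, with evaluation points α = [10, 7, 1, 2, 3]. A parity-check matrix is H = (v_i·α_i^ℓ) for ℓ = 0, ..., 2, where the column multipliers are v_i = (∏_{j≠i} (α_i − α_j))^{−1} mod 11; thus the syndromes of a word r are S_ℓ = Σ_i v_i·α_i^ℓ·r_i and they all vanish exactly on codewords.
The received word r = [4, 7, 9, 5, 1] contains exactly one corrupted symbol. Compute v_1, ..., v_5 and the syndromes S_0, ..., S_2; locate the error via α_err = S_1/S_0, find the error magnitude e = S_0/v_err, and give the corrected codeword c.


S = (4, 7, 4), error at position 1, error magnitude e = 9, c = [6, 7, 9, 5, 1].

Step 1: column multipliers v_i = (∏_{j≠i}(α_i − α_j))^{−1} mod 11.
  i = 1 (α = 10): (10−7)(10−1)(10−2)(10−3) = 3·9·8·7 = 1512 ≡ 5, so v_1 = 5^{−1} = 9 (mod 11).
  i = 2 (α = 7): (7−10)(7−1)(7−2)(7−3) = (−3)·6·5·4 = −360 ≡ 3, so v_2 = 3^{−1} = 4 (mod 11).
  i = 3 (α = 1): (1−10)(1−7)(1−2)(1−3) = (−9)·(−6)·(−1)·(−2) = 108 ≡ 9, so v_3 = 9^{−1} = 5 (mod 11).
  i = 4 (α = 2): (2−10)(2−7)(2−1)(2−3) = (−8)·(−5)·1·(−1) = −40 ≡ 4, so v_4 = 4^{−1} = 3 (mod 11).
  i = 5 (α = 3): (3−10)(3−7)(3−1)(3−2) = (−7)·(−4)·2·1 = 56 ≡ 1, so v_5 = 1^{−1} = 1 (mod 11).
  v = [9, 4, 5, 3, 1].
Step 2: syndromes of r = [4, 7, 9, 5, 1] (all sums mod 11).
  S_0 = Σ v_i r_i = 9·4 + 4·7 + 5·9 + 3·5 + 1·1 = 125 ≡ 4.
  S_1 = Σ v_i α_i r_i = 9·10·4 + 4·7·7 + 5·1·9 + 3·2·5 + 1·3·1 = 634 ≡ 7.
  α_i^2 mod 11 = [1, 5, 1, 4, 9].
  S_2 = Σ v_i α_i^2 r_i = 9·1·4 + 4·5·7 + 5·1·9 + 3·4·5 + 1·9·1 = 290 ≡ 4.
  S = (4, 7, 4) ≠ 0, so r is not a codeword (an error is present).
Step 3: locate the error. For a single error e at position i, S_ℓ = v_i·e·α_i^ℓ, so α_err = S_1/S_0.
  S_0^{−1} = 4^{−1} = 3 (mod 11), so α_err = 7·3 = 21 ≡ 10 = α_1. Error position i = 1.
  Consistency check: S_2/S_1 = 4·8 = 32 ≡ 10 = α_err ✓ (single-error assumption holds).
Step 4: error magnitude e = S_0/v_1 = S_0·∏_{j≠1}(α_1 − α_j) = 4·5 = 20 ≡ 9 (mod 11).
Step 5: correct position 1: c_1 = r_1 − e = 4 − 9 ≡ 6 (mod 11). Hence c = [6, 7, 9, 5, 1].
  Check: interpolating c through the α_i gives m(x) = 2 + 7·x (degree < 2) with m(α_i) = c_i for every i, so c is indeed a codeword.


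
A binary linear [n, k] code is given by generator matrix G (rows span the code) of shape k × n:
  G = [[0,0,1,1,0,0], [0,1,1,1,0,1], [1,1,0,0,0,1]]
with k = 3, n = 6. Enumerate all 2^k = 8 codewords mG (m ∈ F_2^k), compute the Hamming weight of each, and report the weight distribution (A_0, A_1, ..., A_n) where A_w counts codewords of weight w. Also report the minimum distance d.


Weight distribution: A_0 = 1, A_1 = 1, A_2 = 2, A_3 = 2, A_4 = 1, A_5 = 1. Minimum distance d = 1.

Enumerate all 2^3 = 8 messages m ∈ F_2^3.
For each, compute codeword c = mG in F_2^6, then tally its weight.
  m = 000 → c = 000000, weight = 0.
  m = 100 → c = 001100, weight = 2.
  m = 010 → c = 011101, weight = 4.
  m = 110 → c = 010001, weight = 2.
  m = 001 → c = 110001, weight = 3.
  m = 101 → c = 111101, weight = 5.
  m = 011 → c = 101100, weight = 3.
  m = 111 → c = 100000, weight = 1.
Tally weights:
  weight 0: 1 codewords.
  weight 1: 1 codewords.
  weight 2: 2 codewords.
  weight 3: 2 codewords.
  weight 4: 1 codewords.
  weight 5: 1 codewords.
Minimum distance d = smallest w > 0 with A_w > 0 = 1.
Sanity: Σ A_w = 8 = 2^3 = 8 ✓.


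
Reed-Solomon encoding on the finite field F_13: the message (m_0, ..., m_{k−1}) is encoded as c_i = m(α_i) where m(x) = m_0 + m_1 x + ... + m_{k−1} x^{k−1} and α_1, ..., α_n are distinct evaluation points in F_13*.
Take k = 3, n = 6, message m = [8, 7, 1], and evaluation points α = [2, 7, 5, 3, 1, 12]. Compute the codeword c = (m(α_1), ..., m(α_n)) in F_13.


c = [0, 2, 3, 12, 3, 2]

Message polynomial: m(x) = 8 + 7·x + 1·x^2 (mod 13).
For each evaluation point α_i, compute m(α_i) mod 13:
  α_1 = 2: Horner steps 1 → 9 → 0, so m(2) = 0.
  α_2 = 7: Horner steps 1 → 1 → 2, so m(7) = 2.
  α_3 = 5: Horner steps 1 → 12 → 3, so m(5) = 3.
  α_4 = 3: Horner steps 1 → 10 → 12, so m(3) = 12.
  α_5 = 1: Horner steps 1 → 8 → 3, so m(1) = 3.
  α_6 = 12: Horner steps 1 → 6 → 2, so m(12) = 2.
Codeword c = [0, 2, 3, 12, 3, 2] ∈ F_13^6.


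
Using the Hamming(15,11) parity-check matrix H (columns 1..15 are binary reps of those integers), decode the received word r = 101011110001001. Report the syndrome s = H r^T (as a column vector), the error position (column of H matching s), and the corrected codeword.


s = (1, 1, 0, 1)^T, error position = 13, corrected codeword c = 101011110001101

Compute s = H r^T mod 2 one row at a time:
  s_1 = 1 + 0 + 0 + 0 + 1 + 0 + 0 + 1 = 3 ≡ 1 (mod 2).
  s_2 = 0 + 1 + 1 + 1 + 1 + 0 + 0 + 1 = 5 ≡ 1 (mod 2).
  s_3 = 0 + 1 + 1 + 1 + 0 + 0 + 0 + 1 = 4 ≡ 0 (mod 2).
  s_4 = 1 + 1 + 1 + 1 + 0 + 0 + 0 + 1 = 5 ≡ 1 (mod 2).
s = (1, 1, 0, 1)^T — this equals column 13 of H (binary 1101), so error is at position 13.
Correct: flip bit 13 of r = 101011110001001 to get c = 101011110001101.


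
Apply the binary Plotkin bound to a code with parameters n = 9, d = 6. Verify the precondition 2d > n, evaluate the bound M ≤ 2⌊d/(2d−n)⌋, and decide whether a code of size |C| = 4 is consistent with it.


Plotkin bound M ≤ 4; given |C| = 4 ≤ bound (satisfied).

Check applicability: 2d = 12, n = 9.
2d − n = 3 > 0, so Plotkin applies.
Compute d/(2d−n) = 6/3 ≈ 2.0000.
⌊d/(2d−n)⌋ = 2.
Plotkin bound: M ≤ 2·2 = 4.
Given |C| = 4, check: satisfied.
This |C| is at the Plotkin bound.


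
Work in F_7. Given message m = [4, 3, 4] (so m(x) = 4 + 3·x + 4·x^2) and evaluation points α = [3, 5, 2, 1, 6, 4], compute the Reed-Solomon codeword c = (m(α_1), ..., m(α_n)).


c = [0, 0, 5, 4, 5, 3]

Message polynomial: m(x) = 4 + 3·x + 4·x^2 (mod 7).
For each evaluation point α_i, compute m(α_i) mod 7:
  α_1 = 3: Horner steps 4 → 1 → 0, so m(3) = 0.
  α_2 = 5: Horner steps 4 → 2 → 0, so m(5) = 0.
  α_3 = 2: Horner steps 4 → 4 → 5, so m(2) = 5.
  α_4 = 1: Horner steps 4 → 0 → 4, so m(1) = 4.
  α_5 = 6: Horner steps 4 → 6 → 5, so m(6) = 5.
  α_6 = 4: Horner steps 4 → 5 → 3, so m(4) = 3.
Codeword c = [0, 0, 5, 4, 5, 3] ∈ F_7^6.


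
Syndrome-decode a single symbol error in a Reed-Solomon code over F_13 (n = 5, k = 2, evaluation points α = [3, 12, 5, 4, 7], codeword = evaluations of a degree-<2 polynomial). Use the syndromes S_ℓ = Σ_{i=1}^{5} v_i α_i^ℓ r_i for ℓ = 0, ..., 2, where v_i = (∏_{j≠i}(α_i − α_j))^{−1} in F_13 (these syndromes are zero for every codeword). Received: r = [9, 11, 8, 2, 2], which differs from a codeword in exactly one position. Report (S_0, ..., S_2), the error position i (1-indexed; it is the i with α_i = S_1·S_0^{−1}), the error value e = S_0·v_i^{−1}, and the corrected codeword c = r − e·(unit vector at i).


S = (6, 3, 8), error at position 5, error magnitude e = 8, c = [9, 11, 8, 2, 7].

Step 1: column multipliers v_i = (∏_{j≠i}(α_i − α_j))^{−1} mod 13.
  i = 1 (α = 3): (3−12)(3−5)(3−4)(3−7) = (−9)·(−2)·(−1)·(−4) = 72 ≡ 7, so v_1 = 7^{−1} = 2 (mod 13).
  i = 2 (α = 12): (12−3)(12−5)(12−4)(12−7) = 9·7·8·5 = 2520 ≡ 11, so v_2 = 11^{−1} = 6 (mod 13).
  i = 3 (α = 5): (5−3)(5−12)(5−4)(5−7) = 2·(−7)·1·(−2) = 28 ≡ 2, so v_3 = 2^{−1} = 7 (mod 13).
  i = 4 (α = 4): (4−3)(4−12)(4−5)(4−7) = 1·(−8)·(−1)·(−3) = −24 ≡ 2, so v_4 = 2^{−1} = 7 (mod 13).
  i = 5 (α = 7): (7−3)(7−12)(7−5)(7−4) = 4·(−5)·2·3 = −120 ≡ 10, so v_5 = 10^{−1} = 4 (mod 13).
  v = [2, 6, 7, 7, 4].
Step 2: syndromes of r = [9, 11, 8, 2, 2] (all sums mod 13).
  S_0 = Σ v_i r_i = 2·9 + 6·11 + 7·8 + 7·2 + 4·2 = 162 ≡ 6.
  S_1 = Σ v_i α_i r_i = 2·3·9 + 6·12·11 + 7·5·8 + 7·4·2 + 4·7·2 = 1238 ≡ 3.
  α_i^2 mod 13 = [9, 1, 12, 3, 10].
  S_2 = Σ v_i α_i^2 r_i = 2·9·9 + 6·1·11 + 7·12·8 + 7·3·2 + 4·10·2 = 1022 ≡ 8.
  S = (6, 3, 8) ≠ 0, so r is not a codeword (an error is present).
Step 3: locate the error. For a single error e at position i, S_ℓ = v_i·e·α_i^ℓ, so α_err = S_1/S_0.
  S_0^{−1} = 6^{−1} = 11 (mod 13), so α_err = 3·11 = 33 ≡ 7 = α_5. Error position i = 5.
  Consistency check: S_2/S_1 = 8·9 = 72 ≡ 7 = α_err ✓ (single-error assumption holds).
Step 4: error magnitude e = S_0/v_5 = S_0·∏_{j≠5}(α_5 − α_j) = 6·10 = 60 ≡ 8 (mod 13).
Step 5: correct position 5: c_5 = r_5 − e = 2 − 8 ≡ 7 (mod 13). Hence c = [9, 11, 8, 2, 7].
  Check: interpolating c through the α_i gives m(x) = 4 + 6·x (degree < 2) with m(α_i) = c_i for every i, so c is indeed a codeword.


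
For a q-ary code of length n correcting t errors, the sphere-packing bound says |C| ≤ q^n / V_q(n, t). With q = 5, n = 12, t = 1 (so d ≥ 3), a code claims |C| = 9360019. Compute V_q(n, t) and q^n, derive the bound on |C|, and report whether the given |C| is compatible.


V_q(n, t) = 49, q^n = 244140625, Hamming bound = 4982461, |C| = 9360019 > bound (violated).

Step 1: Compute V_q(n, t) = Σ_{j=0}^1 C(n, j) (q−1)^j.
  j = 0: C(12,0)·(4)^0 = 1·1 = 1.
  j = 1: C(12,1)·(4)^1 = 12·4 = 48.
  V_q(n, t) = 1 + 48 = 49.
Step 2: q^n = 5^12 = 244140625.
Step 3: Hamming bound ⌊q^n / V_q(n,t)⌋ = ⌊244140625/49⌋ = 4982461.
Step 4: Compare |C| = 9360019 to 4982461: violated.
The claimed |C| lies above the Hamming bound, so no 5-ary code of length 12 with d ≥ 3 can have 9360019 codewords.


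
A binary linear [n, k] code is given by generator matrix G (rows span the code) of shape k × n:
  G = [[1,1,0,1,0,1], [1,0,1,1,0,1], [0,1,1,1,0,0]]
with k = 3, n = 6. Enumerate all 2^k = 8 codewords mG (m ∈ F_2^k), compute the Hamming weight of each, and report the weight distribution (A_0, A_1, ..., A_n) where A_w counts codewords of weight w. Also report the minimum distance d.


Weight distribution: A_0 = 1, A_1 = 1, A_2 = 1, A_3 = 3, A_4 = 2. Minimum distance d = 1.

Enumerate all 2^3 = 8 messages m ∈ F_2^3.
For each, compute codeword c = mG in F_2^6, then tally its weight.
  m = 000 → c = 000000, weight = 0.
  m = 100 → c = 110101, weight = 4.
  m = 010 → c = 101101, weight = 4.
  m = 110 → c = 011000, weight = 2.
  m = 001 → c = 011100, weight = 3.
  m = 101 → c = 101001, weight = 3.
  m = 011 → c = 110001, weight = 3.
  m = 111 → c = 000100, weight = 1.
Tally weights:
  weight 0: 1 codewords.
  weight 1: 1 codewords.
  weight 2: 1 codewords.
  weight 3: 3 codewords.
  weight 4: 2 codewords.
Minimum distance d = smallest w > 0 with A_w > 0 = 1.
Sanity: Σ A_w = 8 = 2^3 = 8 ✓.
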